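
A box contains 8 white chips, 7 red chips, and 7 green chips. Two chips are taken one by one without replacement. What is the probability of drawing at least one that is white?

P(no white) = 14/22 × 13/21 = 182/462 = 13/33.
P(at least one) = 1 − 13/33 = 20/33.

20/33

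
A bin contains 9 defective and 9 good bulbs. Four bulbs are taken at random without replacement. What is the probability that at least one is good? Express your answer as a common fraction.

P(no good) = 9/18 × 8/17 × 7/16 × 6/15 = 3024/73440 = 7/170.
P(at least one) = 1 − 7/170 = 163/170.

163/170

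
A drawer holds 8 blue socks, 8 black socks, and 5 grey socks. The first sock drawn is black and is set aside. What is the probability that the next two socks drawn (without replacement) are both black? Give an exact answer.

21/190

With the first sock removed, 7 black remain out of 20.
P = 7/20 × 6/19 = 42/380 = 21/190.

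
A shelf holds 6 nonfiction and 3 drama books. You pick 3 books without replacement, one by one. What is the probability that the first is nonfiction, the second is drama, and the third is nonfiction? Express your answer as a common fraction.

5/28

Each draw changes the counts, so multiply the conditional probabilities along the sequence:
P = 6/9 × 3/8 × 5/7 = 90/504 = 5/28.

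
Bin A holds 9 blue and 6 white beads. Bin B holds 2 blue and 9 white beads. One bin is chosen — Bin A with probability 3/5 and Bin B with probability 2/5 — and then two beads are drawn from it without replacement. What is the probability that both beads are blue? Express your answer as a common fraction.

From Bin A: P(both blue) = (9/15)(8/14) = 12/35.
From Bin B: P(both blue) = (2/11)(1/10) = 1/55.
Total probability = (3/5)(12/35) + (2/5)(1/55) = 82/385.

82/385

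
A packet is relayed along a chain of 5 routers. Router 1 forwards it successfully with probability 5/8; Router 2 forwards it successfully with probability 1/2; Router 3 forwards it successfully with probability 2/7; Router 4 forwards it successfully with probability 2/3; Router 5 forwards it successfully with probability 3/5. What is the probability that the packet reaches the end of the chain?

Each stage is reached only if all earlier stages succeed, so
P = 5/8 × 1/2 × 2/7 × 2/3 × 3/5 = 60/1680 = 1/28.

1/28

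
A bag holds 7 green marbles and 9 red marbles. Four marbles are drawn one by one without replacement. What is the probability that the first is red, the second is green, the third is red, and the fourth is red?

21/260

Chain rule:
P = 9/16 × 7/15 × 8/14 × 7/13 = 3528/43680 = 21/260.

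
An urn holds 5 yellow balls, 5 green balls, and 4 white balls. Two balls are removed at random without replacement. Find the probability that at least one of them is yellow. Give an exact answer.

55/91

P(no yellow) = 9/14 × 8/13 = 72/182 = 36/91.
P(at least one) = 1 − 36/91 = 55/91.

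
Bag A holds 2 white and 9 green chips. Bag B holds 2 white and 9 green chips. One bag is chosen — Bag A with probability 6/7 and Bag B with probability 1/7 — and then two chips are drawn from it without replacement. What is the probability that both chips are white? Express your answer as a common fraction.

From Bag A: P(both white) = (2/11)(1/10) = 1/55.
From Bag B: P(both white) = (2/11)(1/10) = 1/55.
Total probability = (6/7)(1/55) + (1/7)(1/55) = 1/55.

1/55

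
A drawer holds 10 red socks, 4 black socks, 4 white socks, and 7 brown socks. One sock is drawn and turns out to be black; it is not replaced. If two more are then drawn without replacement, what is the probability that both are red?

With the first sock removed, 10 red remain out of 24.
P = 10/24 × 9/23 = 90/552 = 15/92.

15/92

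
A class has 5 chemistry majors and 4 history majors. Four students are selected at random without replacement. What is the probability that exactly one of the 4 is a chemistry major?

10/63

One ordering (a chemistry major drawn first) has probability 5/9 × 4/8 × 3/7 × 2/6 = 120/3024 = 5/126.
There are C(4,1) = 4 such orderings, each equally likely, so P = 4 × 5/126 = 10/63.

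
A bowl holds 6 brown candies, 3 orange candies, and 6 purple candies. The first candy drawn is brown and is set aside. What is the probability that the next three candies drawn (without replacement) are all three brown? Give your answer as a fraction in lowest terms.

With the first candy removed, 5 brown remain out of 14.
P = 5/14 × 4/13 × 3/12 = 60/2184 = 5/182.

5/182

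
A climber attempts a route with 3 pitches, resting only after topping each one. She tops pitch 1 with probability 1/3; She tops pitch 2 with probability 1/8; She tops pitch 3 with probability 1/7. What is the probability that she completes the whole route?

1/168

Each stage is reached only if all earlier stages succeed, so
P = 1/3 × 1/8 × 1/7 = 1/168.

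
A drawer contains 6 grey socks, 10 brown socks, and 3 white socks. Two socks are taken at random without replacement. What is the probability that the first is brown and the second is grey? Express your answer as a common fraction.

10/57

Each draw changes the counts, so multiply the conditional probabilities along the sequence:
P = 10/19 × 6/18 = 60/342 = 10/57.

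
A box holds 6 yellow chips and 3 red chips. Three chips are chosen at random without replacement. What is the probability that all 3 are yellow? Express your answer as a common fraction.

P(all yellow) = 6/9 × 5/8 × 4/7 = 120/504 = 5/21.

5/21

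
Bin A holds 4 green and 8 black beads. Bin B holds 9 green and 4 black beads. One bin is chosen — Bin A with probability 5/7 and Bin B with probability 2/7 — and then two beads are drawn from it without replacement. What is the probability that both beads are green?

From Bin A: P(both green) = (4/12)(3/11) = 1/11.
From Bin B: P(both green) = (9/13)(8/12) = 6/13.
Total probability = (5/7)(1/11) + (2/7)(6/13) = 197/1001.

197/1001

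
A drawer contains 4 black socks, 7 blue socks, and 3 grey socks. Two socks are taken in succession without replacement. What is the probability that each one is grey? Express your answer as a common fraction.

3/91

P(every draw is grey) = 3/14 × 2/13 = 6/182 = 3/91.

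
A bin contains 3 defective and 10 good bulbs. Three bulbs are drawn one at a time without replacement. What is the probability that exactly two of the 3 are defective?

15/143

One ordering (defective drawn first) has probability 3/13 × 2/12 × 10/11 = 60/1716 = 5/143.
There are C(3,2) = 3 such orderings, each equally likely, so P = 3 × 5/143 = 15/143.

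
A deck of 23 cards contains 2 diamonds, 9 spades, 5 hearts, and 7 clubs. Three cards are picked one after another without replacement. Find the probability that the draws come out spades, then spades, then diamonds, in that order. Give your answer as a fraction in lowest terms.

24/1771

Multiply the probability of each draw given the previous ones:
P = 9/23 × 8/22 × 2/21 = 144/10626 = 24/1771.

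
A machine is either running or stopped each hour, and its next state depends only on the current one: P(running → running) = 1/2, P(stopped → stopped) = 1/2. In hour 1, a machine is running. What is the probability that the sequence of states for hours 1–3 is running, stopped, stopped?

1/4

Hour 1 is given. For each transition, use the conditional probability from the current state:
P(stopped | running) = 1/2; P(stopped | stopped) = 1/2.
P = 1/2 × 1/2 = 1/4.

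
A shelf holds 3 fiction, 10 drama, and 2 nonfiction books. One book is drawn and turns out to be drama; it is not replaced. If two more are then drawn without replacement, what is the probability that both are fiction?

3/91

After the first draw, 3 of the remaining 14 books are fiction.
P = 3/14 × 2/13 = 6/182 = 3/91.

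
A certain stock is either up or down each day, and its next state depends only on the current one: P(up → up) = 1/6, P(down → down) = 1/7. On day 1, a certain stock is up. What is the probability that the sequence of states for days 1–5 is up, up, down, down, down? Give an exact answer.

Day 1 is given. For each transition, use the conditional probability from the current state:
P(up | up) = 1/6; P(down | up) = 5/6; P(down | down) = 1/7; P(down | down) = 1/7.
P = 1/6 × 5/6 × 1/7 × 1/7 = 5/1764.

5/1764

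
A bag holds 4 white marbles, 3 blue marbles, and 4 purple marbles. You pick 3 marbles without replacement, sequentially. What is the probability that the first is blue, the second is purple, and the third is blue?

4/165

Each draw changes the counts, so multiply the conditional probabilities along the sequence:
P = 3/11 × 4/10 × 2/9 = 24/990 = 4/165.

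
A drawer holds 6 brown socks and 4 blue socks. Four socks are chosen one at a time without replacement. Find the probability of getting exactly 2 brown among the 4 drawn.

One ordering (brown drawn first) has probability 6/10 × 5/9 × 4/8 × 3/7 = 360/5040 = 1/14.
There are C(4,2) = 6 such orderings, each equally likely, so P = 6 × 1/14 = 3/7.

3/7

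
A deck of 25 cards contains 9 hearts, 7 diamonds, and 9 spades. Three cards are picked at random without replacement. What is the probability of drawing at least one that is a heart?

87/115

P(no hearts) = 16/25 × 15/24 × 14/23 = 3360/13800 = 28/115.
P(at least one) = 1 − 28/115 = 87/115.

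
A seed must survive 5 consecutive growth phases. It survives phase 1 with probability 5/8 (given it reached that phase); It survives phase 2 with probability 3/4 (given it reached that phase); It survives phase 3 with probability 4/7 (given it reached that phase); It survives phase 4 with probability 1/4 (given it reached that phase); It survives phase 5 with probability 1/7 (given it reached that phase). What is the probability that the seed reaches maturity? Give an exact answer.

15/1568

Each stage is reached only if all earlier stages succeed, so
P = 5/8 × 3/4 × 4/7 × 1/4 × 1/7 = 60/6272 = 15/1568.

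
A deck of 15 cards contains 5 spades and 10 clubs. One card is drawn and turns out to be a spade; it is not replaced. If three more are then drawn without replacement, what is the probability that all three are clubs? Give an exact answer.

30/91

After the first draw, 10 of the remaining 14 cards are clubs.
P = 10/14 × 9/13 × 8/12 = 720/2184 = 30/91.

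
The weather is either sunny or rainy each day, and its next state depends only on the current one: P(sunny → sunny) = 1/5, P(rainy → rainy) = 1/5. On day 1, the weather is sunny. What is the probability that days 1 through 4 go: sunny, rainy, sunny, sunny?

16/125

Day 1 is given. For each transition, use the conditional probability from the current state:
P(rainy | sunny) = 4/5; P(sunny | rainy) = 4/5; P(sunny | sunny) = 1/5.
P = 4/5 × 4/5 × 1/5 = 16/125.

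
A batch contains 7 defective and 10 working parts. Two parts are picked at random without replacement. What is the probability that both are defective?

P(every draw is defective) = 7/17 × 6/16 = 42/272 = 21/136.

21/136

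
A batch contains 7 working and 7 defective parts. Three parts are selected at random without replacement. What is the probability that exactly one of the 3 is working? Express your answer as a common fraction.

21/52

One ordering (working drawn first) has probability 7/14 × 7/13 × 6/12 = 294/2184 = 7/52.
There are C(3,1) = 3 such orderings, each equally likely, so P = 3 × 7/52 = 21/52.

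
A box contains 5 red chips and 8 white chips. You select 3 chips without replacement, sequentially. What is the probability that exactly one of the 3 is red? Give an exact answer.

70/143

One ordering (red drawn first) has probability 5/13 × 8/12 × 7/11 = 280/1716 = 70/429.
There are C(3,1) = 3 such orderings, each equally likely, so P = 3 × 70/429 = 70/143.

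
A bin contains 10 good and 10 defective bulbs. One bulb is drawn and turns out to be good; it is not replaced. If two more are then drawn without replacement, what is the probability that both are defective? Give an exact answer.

After the first draw, 10 of the remaining 19 bulbs are defective.
P = 10/19 × 9/18 = 90/342 = 5/19.

5/19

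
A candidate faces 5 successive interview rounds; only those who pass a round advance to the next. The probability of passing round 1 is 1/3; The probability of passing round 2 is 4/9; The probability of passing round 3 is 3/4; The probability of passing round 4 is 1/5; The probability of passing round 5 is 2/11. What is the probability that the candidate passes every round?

2/495

Multiplying along the chain,
P = 1/3 × 4/9 × 3/4 × 1/5 × 2/11 = 24/5940 = 2/495.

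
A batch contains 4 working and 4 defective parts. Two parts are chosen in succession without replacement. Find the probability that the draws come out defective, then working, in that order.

Each draw changes the counts, so multiply the conditional probabilities along the sequence:
P = 4/8 × 4/7 = 16/56 = 2/7.

2/7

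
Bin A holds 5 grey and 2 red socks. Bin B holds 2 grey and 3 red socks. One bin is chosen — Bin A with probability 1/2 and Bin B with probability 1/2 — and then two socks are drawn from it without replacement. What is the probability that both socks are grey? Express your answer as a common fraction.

From Bin A: P(both grey) = (5/7)(4/6) = 10/21.
From Bin B: P(both grey) = (2/5)(1/4) = 1/10.
Total probability = (1/2)(10/21) + (1/2)(1/10) = 121/420.

121/420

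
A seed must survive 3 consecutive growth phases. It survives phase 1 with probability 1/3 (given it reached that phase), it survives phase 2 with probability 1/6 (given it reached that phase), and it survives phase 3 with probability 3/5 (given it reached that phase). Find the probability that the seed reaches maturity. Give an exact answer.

Each stage is reached only if all earlier stages succeed, so
P = 1/3 × 1/6 × 3/5 = 3/90 = 1/30.

1/30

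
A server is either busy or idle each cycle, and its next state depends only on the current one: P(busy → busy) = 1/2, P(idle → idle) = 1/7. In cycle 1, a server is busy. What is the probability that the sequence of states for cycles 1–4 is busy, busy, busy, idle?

1/8

Cycle 1 is given. For each transition, use the conditional probability from the current state:
P(busy | busy) = 1/2; P(busy | busy) = 1/2; P(idle | busy) = 1/2.
P = 1/2 × 1/2 × 1/2 = 1/8.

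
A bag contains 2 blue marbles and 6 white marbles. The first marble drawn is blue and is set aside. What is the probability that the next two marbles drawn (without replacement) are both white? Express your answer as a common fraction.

5/7

After the first draw, 6 of the remaining 7 marbles are white.
P = 6/7 × 5/6 = 30/42 = 5/7.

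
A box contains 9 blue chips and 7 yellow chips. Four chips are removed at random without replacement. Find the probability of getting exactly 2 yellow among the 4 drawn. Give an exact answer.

27/65

One ordering (yellow drawn first) has probability 7/16 × 6/15 × 9/14 × 8/13 = 3024/43680 = 9/130.
There are C(4,2) = 6 such orderings, each equally likely, so P = 6 × 9/130 = 27/65.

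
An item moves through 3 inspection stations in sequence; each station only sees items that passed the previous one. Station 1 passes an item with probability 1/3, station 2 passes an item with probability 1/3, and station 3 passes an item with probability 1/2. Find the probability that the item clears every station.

Each stage is reached only if all earlier stages succeed, so
P = 1/3 × 1/3 × 1/2 = 1/18.

1/18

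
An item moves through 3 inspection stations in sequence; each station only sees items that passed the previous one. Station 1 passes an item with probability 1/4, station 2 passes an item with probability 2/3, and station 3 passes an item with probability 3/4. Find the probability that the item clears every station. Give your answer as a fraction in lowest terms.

1/8

Each stage is reached only if all earlier stages succeed, so
P = 1/4 × 2/3 × 3/4 = 6/48 = 1/8.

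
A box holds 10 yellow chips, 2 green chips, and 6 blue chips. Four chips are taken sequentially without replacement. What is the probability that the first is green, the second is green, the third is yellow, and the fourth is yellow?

1/408

Chain rule:
P = 2/18 × 1/17 × 10/16 × 9/15 = 180/73440 = 1/408.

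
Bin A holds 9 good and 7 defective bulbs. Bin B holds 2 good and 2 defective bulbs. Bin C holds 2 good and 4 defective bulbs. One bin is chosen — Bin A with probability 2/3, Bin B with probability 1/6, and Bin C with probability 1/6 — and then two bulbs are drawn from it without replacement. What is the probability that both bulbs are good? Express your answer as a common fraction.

43/180

From Bin A: P(both good) = (9/16)(8/15) = 3/10.
From Bin B: P(both good) = (2/4)(1/3) = 1/6.
From Bin C: P(both good) = (2/6)(1/5) = 1/15.
Total probability = (2/3)(3/10) + (1/6)(1/6) + (1/6)(1/15) = 43/180.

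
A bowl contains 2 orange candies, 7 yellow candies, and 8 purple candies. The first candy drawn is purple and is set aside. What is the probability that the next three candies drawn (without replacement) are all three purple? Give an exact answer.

After the first draw, 7 of the remaining 16 candies are purple.
P = 7/16 × 6/15 × 5/14 = 210/3360 = 1/16.

1/16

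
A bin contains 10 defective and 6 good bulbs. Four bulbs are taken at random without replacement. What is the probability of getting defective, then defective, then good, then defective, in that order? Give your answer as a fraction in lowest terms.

9/91

Multiply the probability of each draw given the previous ones:
P = 10/16 × 9/15 × 6/14 × 8/13 = 4320/43680 = 9/91.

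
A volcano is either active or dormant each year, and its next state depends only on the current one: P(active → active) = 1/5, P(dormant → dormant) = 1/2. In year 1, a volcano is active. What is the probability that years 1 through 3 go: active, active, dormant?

4/25

Year 1 is given. For each transition, use the conditional probability from the current state:
P(active | active) = 1/5; P(dormant | active) = 4/5.
P = 1/5 × 4/5 = 4/25.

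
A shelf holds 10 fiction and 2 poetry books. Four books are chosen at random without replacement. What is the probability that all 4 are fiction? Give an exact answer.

14/33

P(every draw is fiction) = 10/12 × 9/11 × 8/10 × 7/9 = 5040/11880 = 14/33.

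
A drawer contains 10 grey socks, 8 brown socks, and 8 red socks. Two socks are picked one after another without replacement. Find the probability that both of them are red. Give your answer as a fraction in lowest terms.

28/325

P(all red) = 8/26 × 7/25 = 56/650 = 28/325.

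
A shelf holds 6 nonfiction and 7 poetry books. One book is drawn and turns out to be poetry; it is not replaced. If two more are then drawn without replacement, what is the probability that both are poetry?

With the first book removed, 6 poetry remain out of 12.
P = 6/12 × 5/11 = 30/132 = 5/22.

5/22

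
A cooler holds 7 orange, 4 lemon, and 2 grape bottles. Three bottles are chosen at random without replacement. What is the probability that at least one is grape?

11/26

P(no grape) = 11/13 × 10/12 × 9/11 = 990/1716 = 15/26.
P(at least one) = 1 − 15/26 = 11/26.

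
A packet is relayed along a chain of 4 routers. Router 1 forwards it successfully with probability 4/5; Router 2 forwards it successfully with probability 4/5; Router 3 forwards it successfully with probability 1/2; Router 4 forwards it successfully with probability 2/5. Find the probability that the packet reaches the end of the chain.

16/125

Multiplying along the chain,
P = 4/5 × 4/5 × 1/2 × 2/5 = 32/250 = 16/125.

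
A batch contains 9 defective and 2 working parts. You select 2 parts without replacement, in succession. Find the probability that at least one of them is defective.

P(no defective) = 2/11 × 1/10 = 2/110 = 1/55.
P(at least one) = 1 − 1/55 = 54/55.

54/55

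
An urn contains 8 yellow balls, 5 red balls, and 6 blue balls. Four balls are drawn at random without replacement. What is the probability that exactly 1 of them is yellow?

One ordering (yellow drawn first) has probability 8/19 × 11/18 × 10/17 × 9/16 = 7920/93024 = 55/646.
There are C(4,1) = 4 such orderings, each equally likely, so P = 4 × 55/646 = 110/323.

110/323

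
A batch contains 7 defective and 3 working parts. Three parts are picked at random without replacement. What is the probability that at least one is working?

P(no working) = 7/10 × 6/9 × 5/8 = 210/720 = 7/24.
P(at least one) = 1 − 7/24 = 17/24.

17/24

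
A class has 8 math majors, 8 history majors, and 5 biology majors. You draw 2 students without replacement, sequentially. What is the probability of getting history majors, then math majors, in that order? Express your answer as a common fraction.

Multiply the probability of each draw given the previous ones:
P = 8/21 × 8/20 = 64/420 = 16/105.

16/105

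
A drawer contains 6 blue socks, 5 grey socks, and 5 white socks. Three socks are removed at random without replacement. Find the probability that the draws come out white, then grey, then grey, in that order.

Chain rule:
P = 5/16 × 5/15 × 4/14 = 100/3360 = 5/168.

5/168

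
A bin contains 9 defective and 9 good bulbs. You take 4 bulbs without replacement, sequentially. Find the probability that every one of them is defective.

P(every draw is defective) = 9/18 × 8/17 × 7/16 × 6/15 = 3024/73440 = 7/170.

7/170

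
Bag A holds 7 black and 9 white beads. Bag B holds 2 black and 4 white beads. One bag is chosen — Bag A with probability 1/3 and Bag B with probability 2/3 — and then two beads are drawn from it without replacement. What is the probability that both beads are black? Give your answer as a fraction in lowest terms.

37/360

From Bag A: P(both black) = (7/16)(6/15) = 7/40.
From Bag B: P(both black) = (2/6)(1/5) = 1/15.
Total probability = (1/3)(7/40) + (2/3)(1/15) = 37/360.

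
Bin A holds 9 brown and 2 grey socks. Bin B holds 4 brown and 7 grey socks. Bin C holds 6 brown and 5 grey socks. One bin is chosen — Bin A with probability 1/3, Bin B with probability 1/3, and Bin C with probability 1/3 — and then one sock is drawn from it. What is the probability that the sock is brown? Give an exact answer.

From Bin A: P(brown) = 9/11.
From Bin B: P(brown) = 4/11.
From Bin C: P(brown) = 6/11.
Total probability = (1/3)(9/11) + (1/3)(4/11) + (1/3)(6/11) = 19/33.

19/33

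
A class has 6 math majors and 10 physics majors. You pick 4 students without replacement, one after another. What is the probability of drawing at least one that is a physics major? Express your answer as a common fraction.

P(no physics majors) = 6/16 × 5/15 × 4/14 × 3/13 = 360/43680 = 3/364.
P(at least one) = 1 − 3/364 = 361/364.

361/364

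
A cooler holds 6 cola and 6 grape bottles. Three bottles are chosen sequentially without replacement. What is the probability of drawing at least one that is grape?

P(no grape) = 6/12 × 5/11 × 4/10 = 120/1320 = 1/11.
P(at least one) = 1 − 1/11 = 10/11.

10/11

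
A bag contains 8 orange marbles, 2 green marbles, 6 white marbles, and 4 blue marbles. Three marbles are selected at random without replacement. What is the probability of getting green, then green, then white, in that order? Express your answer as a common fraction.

Chain rule:
P = 2/20 × 1/19 × 6/18 = 12/6840 = 1/570.

1/570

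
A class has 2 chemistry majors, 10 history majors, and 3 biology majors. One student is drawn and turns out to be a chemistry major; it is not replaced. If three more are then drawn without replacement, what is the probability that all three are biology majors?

1/364

After the first draw, 3 of the remaining 14 students are biology majors.
P = 3/14 × 2/13 × 1/12 = 6/2184 = 1/364.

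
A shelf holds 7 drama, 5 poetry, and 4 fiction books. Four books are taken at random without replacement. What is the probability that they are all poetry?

1/364

P(every draw is poetry) = 5/16 × 4/15 × 3/14 × 2/13 = 120/43680 = 1/364.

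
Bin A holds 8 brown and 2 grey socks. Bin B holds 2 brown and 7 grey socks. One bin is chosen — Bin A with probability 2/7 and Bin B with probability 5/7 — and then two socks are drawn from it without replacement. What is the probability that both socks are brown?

83/420

From Bin A: P(both brown) = (8/10)(7/9) = 28/45.
From Bin B: P(both brown) = (2/9)(1/8) = 1/36.
Total probability = (2/7)(28/45) + (5/7)(1/36) = 83/420.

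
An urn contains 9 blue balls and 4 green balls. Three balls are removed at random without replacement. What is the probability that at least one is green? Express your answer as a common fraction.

101/143

P(no green) = 9/13 × 8/12 × 7/11 = 504/1716 = 42/143.
P(at least one) = 1 − 42/143 = 101/143.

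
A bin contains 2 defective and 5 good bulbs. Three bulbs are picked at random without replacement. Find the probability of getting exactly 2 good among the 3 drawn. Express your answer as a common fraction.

One ordering (good drawn first) has probability 5/7 × 4/6 × 2/5 = 40/210 = 4/21.
There are C(3,2) = 3 such orderings, each equally likely, so P = 3 × 4/21 = 4/7.

4/7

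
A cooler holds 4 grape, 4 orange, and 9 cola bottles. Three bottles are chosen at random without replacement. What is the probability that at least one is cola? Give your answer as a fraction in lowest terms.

P(no cola) = 8/17 × 7/16 × 6/15 = 336/4080 = 7/85.
P(at least one) = 1 − 7/85 = 78/85.

78/85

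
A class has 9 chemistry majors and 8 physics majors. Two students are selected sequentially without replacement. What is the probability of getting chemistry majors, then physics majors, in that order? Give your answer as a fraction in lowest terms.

9/34

Multiply the probability of each draw given the previous ones:
P = 9/17 × 8/16 = 72/272 = 9/34.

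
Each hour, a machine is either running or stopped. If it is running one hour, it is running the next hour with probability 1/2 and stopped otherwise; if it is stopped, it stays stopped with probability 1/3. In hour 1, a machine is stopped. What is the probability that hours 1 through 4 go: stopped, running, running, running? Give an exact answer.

1/6

Hour 1 is given. For each transition, use the conditional probability from the current state:
P(running | stopped) = 2/3; P(running | running) = 1/2; P(running | running) = 1/2.
P = 2/3 × 1/2 × 1/2 = 2/12 = 1/6.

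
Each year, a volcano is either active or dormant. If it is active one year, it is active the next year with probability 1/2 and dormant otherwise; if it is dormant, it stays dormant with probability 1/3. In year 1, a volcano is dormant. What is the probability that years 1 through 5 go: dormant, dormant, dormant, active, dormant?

Year 1 is given. For each transition, use the conditional probability from the current state:
P(dormant | dormant) = 1/3; P(dormant | dormant) = 1/3; P(active | dormant) = 2/3; P(dormant | active) = 1/2.
P = 1/3 × 1/3 × 2/3 × 1/2 = 2/54 = 1/27.

1/27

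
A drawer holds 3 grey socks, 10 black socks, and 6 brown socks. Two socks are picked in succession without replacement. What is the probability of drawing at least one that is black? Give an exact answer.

15/19

P(no black) = 9/19 × 8/18 = 72/342 = 4/19.
P(at least one) = 1 − 4/19 = 15/19.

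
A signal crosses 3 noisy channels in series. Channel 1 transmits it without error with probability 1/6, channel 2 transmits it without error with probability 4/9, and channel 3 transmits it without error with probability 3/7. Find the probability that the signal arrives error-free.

2/63

Each stage is reached only if all earlier stages succeed, so
P = 1/6 × 4/9 × 3/7 = 12/378 = 2/63.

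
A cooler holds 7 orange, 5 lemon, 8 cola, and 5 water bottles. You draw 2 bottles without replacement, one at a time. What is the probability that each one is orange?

P(all orange) = 7/25 × 6/24 = 42/600 = 7/100.

7/100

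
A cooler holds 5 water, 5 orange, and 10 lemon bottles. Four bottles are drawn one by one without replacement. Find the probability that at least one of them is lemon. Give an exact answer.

309/323

P(no lemon) = 10/20 × 9/19 × 8/18 × 7/17 = 5040/116280 = 14/323.
P(at least one) = 1 − 14/323 = 309/323.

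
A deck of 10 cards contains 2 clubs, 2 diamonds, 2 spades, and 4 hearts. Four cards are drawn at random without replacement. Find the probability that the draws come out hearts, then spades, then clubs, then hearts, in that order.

Multiply the probability of each draw given the previous ones:
P = 4/10 × 2/9 × 2/8 × 3/7 = 48/5040 = 1/105.

1/105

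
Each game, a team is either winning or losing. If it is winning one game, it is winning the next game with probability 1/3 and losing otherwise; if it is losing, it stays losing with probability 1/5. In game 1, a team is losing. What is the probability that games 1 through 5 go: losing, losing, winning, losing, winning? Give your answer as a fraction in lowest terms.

Game 1 is given. For each transition, use the conditional probability from the current state:
P(losing | losing) = 1/5; P(winning | losing) = 4/5; P(losing | winning) = 2/3; P(winning | losing) = 4/5.
P = 1/5 × 4/5 × 2/3 × 4/5 = 32/375.

32/375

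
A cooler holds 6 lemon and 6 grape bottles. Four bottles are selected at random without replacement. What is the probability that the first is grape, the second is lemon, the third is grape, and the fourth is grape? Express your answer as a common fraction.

Chain rule:
P = 6/12 × 6/11 × 5/10 × 4/9 = 720/11880 = 2/33.

2/33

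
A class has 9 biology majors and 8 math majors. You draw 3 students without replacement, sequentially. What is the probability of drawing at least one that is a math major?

149/170

P(no math majors) = 9/17 × 8/16 × 7/15 = 504/4080 = 21/170.
P(at least one) = 1 − 21/170 = 149/170.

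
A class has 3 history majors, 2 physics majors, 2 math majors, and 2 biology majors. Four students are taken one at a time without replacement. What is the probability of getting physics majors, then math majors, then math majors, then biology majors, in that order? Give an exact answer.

Chain rule:
P = 2/9 × 2/8 × 1/7 × 2/6 = 8/3024 = 1/378.

1/378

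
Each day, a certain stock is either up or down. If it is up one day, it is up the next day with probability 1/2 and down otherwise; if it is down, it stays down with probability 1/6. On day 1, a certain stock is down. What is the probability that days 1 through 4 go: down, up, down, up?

Day 1 is given. For each transition, use the conditional probability from the current state:
P(up | down) = 5/6; P(down | up) = 1/2; P(up | down) = 5/6.
P = 5/6 × 1/2 × 5/6 = 25/72.

25/72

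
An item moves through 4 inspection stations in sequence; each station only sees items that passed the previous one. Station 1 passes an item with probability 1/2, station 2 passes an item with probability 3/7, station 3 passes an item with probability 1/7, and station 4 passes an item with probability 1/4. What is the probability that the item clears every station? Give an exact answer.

The events are sequential, so multiply the conditional probabilities:
P = 1/2 × 3/7 × 1/7 × 1/4 = 3/392.

3/392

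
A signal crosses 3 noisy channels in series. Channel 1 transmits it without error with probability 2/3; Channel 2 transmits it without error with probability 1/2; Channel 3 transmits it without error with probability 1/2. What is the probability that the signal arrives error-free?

The events are sequential, so multiply the conditional probabilities:
P = 2/3 × 1/2 × 1/2 = 2/12 = 1/6.

1/6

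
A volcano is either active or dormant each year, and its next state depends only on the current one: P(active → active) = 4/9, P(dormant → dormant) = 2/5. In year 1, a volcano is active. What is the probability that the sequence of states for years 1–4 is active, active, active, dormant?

Year 1 is given. For each transition, use the conditional probability from the current state:
P(active | active) = 4/9; P(active | active) = 4/9; P(dormant | active) = 5/9.
P = 4/9 × 4/9 × 5/9 = 80/729.

80/729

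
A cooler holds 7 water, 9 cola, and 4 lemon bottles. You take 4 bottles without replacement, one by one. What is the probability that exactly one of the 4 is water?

2002/4845

One ordering (water drawn first) has probability 7/20 × 13/19 × 12/18 × 11/17 = 12012/116280 = 1001/9690.
There are C(4,1) = 4 such orderings, each equally likely, so P = 4 × 1001/9690 = 2002/4845.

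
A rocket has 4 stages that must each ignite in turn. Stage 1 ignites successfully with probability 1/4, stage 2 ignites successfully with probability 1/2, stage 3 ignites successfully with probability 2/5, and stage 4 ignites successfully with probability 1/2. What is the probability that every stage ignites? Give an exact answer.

1/40

The events are sequential, so multiply the conditional probabilities:
P = 1/4 × 1/2 × 2/5 × 1/2 = 2/80 = 1/40.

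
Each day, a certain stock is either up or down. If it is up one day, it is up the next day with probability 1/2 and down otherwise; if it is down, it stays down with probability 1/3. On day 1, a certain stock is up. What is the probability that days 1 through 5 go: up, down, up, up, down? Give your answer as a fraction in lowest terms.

Day 1 is given. For each transition, use the conditional probability from the current state:
P(down | up) = 1/2; P(up | down) = 2/3; P(up | up) = 1/2; P(down | up) = 1/2.
P = 1/2 × 2/3 × 1/2 × 1/2 = 2/24 = 1/12.

1/12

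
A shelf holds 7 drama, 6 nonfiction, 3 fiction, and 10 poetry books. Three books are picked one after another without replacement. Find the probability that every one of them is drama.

7/520

P = 7/26 × 6/25 × 5/24 = 210/15600 = 7/520.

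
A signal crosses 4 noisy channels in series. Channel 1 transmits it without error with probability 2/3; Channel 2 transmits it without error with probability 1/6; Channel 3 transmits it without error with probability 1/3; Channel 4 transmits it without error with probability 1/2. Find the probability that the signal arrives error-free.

Multiplying along the chain,
P = 2/3 × 1/6 × 1/3 × 1/2 = 2/108 = 1/54.

1/54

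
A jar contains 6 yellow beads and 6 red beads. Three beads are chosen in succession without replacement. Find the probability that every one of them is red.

P(all red) = 6/12 × 5/11 × 4/10 = 120/1320 = 1/11.

1/11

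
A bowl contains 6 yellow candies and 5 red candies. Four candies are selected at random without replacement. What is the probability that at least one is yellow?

65/66

P(no yellow) = 5/11 × 4/10 × 3/9 × 2/8 = 120/7920 = 1/66.
P(at least one) = 1 − 1/66 = 65/66.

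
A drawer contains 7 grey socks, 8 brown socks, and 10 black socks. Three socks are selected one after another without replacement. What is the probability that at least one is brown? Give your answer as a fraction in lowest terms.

81/115

P(no brown) = 17/25 × 16/24 × 15/23 = 4080/13800 = 34/115.
P(at least one) = 1 − 34/115 = 81/115.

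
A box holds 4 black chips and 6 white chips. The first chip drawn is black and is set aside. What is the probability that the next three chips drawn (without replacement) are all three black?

1/84

With the first chip removed, 3 black remain out of 9.
P = 3/9 × 2/8 × 1/7 = 6/504 = 1/84.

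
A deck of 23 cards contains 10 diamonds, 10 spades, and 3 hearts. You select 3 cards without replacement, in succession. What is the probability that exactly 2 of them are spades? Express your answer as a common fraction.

585/1771

One ordering (spades drawn first) has probability 10/23 × 9/22 × 13/21 = 1170/10626 = 195/1771.
There are C(3,2) = 3 such orderings, each equally likely, so P = 3 × 195/1771 = 585/1771.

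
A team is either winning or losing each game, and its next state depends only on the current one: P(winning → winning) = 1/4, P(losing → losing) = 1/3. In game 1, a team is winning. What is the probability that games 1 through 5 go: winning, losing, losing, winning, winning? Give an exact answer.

Game 1 is given. For each transition, use the conditional probability from the current state:
P(losing | winning) = 3/4; P(losing | losing) = 1/3; P(winning | losing) = 2/3; P(winning | winning) = 1/4.
P = 3/4 × 1/3 × 2/3 × 1/4 = 6/144 = 1/24.

1/24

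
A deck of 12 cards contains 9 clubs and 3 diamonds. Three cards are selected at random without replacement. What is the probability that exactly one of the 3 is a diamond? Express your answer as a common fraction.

One ordering (a diamond drawn first) has probability 3/12 × 9/11 × 8/10 = 216/1320 = 9/55.
There are C(3,1) = 3 such orderings, each equally likely, so P = 3 × 9/55 = 27/55.

27/55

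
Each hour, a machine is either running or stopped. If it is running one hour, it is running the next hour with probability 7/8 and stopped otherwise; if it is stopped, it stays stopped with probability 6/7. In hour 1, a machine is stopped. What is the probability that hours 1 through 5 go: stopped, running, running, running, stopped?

Hour 1 is given. For each transition, use the conditional probability from the current state:
P(running | stopped) = 1/7; P(running | running) = 7/8; P(running | running) = 7/8; P(stopped | running) = 1/8.
P = 1/7 × 7/8 × 7/8 × 1/8 = 49/3584 = 7/512.

7/512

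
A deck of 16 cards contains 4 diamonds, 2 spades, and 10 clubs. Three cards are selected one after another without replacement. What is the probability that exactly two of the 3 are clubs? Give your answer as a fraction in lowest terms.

27/56

One ordering (clubs drawn first) has probability 10/16 × 9/15 × 6/14 = 540/3360 = 9/56.
There are C(3,2) = 3 such orderings, each equally likely, so P = 3 × 9/56 = 27/56.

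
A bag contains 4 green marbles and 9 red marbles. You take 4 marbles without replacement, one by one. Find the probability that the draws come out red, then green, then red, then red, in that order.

Multiply the probability of each draw given the previous ones:
P = 9/13 × 4/12 × 8/11 × 7/10 = 2016/17160 = 84/715.

84/715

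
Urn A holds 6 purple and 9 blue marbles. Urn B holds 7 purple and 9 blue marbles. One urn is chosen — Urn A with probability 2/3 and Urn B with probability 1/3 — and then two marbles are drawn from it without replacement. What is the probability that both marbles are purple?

43/280

From Urn A: P(both purple) = (6/15)(5/14) = 1/7.
From Urn B: P(both purple) = (7/16)(6/15) = 7/40.
Total probability = (2/3)(1/7) + (1/3)(7/40) = 43/280.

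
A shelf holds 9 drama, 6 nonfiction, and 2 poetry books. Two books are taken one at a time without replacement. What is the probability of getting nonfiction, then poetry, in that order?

Chain rule:
P = 6/17 × 2/16 = 12/272 = 3/68.

3/68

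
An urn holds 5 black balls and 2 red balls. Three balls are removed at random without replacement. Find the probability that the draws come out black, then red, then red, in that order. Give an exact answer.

Each draw changes the counts, so multiply the conditional probabilities along the sequence:
P = 5/7 × 2/6 × 1/5 = 10/210 = 1/21.

1/21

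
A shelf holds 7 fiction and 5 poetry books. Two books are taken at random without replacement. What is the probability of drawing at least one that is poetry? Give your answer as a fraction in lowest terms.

P(no poetry) = 7/12 × 6/11 = 42/132 = 7/22.
P(at least one) = 1 − 7/22 = 15/22.

15/22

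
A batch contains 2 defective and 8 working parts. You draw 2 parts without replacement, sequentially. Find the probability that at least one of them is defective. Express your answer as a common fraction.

P(no defective) = 8/10 × 7/9 = 56/90 = 28/45.
P(at least one) = 1 − 28/45 = 17/45.

17/45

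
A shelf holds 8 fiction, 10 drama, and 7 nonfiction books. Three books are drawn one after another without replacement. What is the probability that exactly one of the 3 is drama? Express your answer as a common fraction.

21/46

One ordering (drama drawn first) has probability 10/25 × 15/24 × 14/23 = 2100/13800 = 7/46.
There are C(3,1) = 3 such orderings, each equally likely, so P = 3 × 7/46 = 21/46.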